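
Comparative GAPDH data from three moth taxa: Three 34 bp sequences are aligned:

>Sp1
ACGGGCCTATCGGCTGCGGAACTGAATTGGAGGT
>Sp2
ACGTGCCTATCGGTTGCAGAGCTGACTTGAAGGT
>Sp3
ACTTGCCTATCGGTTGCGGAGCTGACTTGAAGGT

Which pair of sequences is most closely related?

Sp1–Sp2: 6/34 differ, p = 0.176, d = 0.201.
Sp1–Sp3: 6/34 differ, p = 0.176, d = 0.201.
Sp2–Sp3: 2/34 differ, p = 0.059, d = 0.061.
The smallest distance is between Sp2 and Sp3.

Sp2 and Sp3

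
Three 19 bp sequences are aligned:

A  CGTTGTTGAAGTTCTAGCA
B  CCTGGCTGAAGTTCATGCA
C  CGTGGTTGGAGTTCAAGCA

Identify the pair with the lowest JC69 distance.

A–B: 5/19 differ, p = 0.263, d = 0.324.
A–C: 3/19 differ, p = 0.158, d = 0.177.
B–C: 4/19 differ, p = 0.211, d = 0.247.
The smallest distance is between A and C.

A and C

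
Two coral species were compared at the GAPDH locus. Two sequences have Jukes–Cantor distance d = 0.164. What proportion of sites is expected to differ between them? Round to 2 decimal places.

0.15

p = (3/4)(1 − e^(−4d/3)) = 0.75 × (1 − e^(-0.218667)) = 0.75 × (1 − 0.803589) = 0.147308.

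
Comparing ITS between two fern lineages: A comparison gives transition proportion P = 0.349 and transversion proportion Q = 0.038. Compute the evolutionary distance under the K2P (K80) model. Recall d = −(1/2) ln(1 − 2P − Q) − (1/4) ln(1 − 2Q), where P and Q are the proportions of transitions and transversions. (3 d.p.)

0.686

Under the Kimura two-parameter model, d = −½ ln(1 − 2P − Q) − ¼ ln(1 − 2Q).
1 − 2P − Q = 0.264, giving −½ ln(0.264) = 0.665903.
1 − 2Q = 0.924, giving −¼ ln(0.924) = 0.019761.
d = 0.665903 + 0.019761 = 0.685664.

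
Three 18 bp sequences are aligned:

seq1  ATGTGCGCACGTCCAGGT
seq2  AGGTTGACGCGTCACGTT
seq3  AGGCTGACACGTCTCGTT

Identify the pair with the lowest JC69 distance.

seq2 and seq3

seq1–seq2: 8/18 differ, p = 0.444, d = 0.673.
seq1–seq3: 8/18 differ, p = 0.444, d = 0.673.
seq2–seq3: 3/18 differ, p = 0.167, d = 0.188.
The smallest distance is between seq2 and seq3.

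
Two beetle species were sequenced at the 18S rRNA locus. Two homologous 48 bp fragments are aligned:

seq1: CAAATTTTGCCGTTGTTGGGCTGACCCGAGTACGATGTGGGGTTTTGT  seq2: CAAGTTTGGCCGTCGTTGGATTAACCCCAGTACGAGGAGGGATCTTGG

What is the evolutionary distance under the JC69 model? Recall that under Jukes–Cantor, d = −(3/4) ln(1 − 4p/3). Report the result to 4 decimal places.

0.3041

The sequences differ at 12 of 48 sites, so p = 12/48 = 0.25.
d = −(3/4) ln(1 − 4p/3) = −0.75 ln(1 − 0.333333) = −0.75 ln(0.666667)
  = −0.75 × (-0.405465) = 0.304099 substitutions/site.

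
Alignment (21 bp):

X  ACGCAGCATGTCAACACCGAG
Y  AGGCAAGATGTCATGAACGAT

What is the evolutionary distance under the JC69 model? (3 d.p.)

The sequences differ at 7 of 21 sites (2, 6, 7, 14, 15, 17, 21), so p = 7/21 ≈ 0.333333.
d = −(3/4) ln(1 − 4p/3) = −0.75 ln(1 − 0.444444) = −0.75 ln(0.555556)
  = −0.75 × (-0.587786) = 0.440840 substitutions/site.

0.441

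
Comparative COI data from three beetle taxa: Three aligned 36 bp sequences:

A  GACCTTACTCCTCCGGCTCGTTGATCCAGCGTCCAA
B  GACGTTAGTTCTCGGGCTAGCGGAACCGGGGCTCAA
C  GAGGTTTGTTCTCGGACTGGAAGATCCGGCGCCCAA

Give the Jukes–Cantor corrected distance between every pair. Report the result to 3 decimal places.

d(A,B) = 0.441, d(A,C) = 0.441, d(B,C) = 0.304

A–B: 12/36 sites differ → p ≈ 0.333333, d = −0.75 ln(1 − 0.444444) = 0.440839 ≈ 0.441.
A–C: 12/36 sites differ → p ≈ 0.333333, d = −0.75 ln(1 − 0.444444) = 0.440839 ≈ 0.441.
B–C: 9/36 sites differ → p = 0.25, d = −0.75 ln(1 − 0.333333) = 0.304098 ≈ 0.304.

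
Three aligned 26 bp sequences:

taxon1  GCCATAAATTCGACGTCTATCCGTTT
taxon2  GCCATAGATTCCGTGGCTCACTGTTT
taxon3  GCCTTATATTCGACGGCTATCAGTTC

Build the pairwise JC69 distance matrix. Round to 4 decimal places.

taxon1–taxon2: 8/26 sites differ → p ≈ 0.307692, d = −0.75 ln(1 − 0.410256) = 0.396050 ≈ 0.3961.
taxon1–taxon3: 5/26 sites differ → p ≈ 0.192308, d = −0.75 ln(1 − 0.256411) = 0.222200 ≈ 0.2222.
taxon2–taxon3: 9/26 sites differ → p ≈ 0.346154, d = −0.75 ln(1 − 0.461539) = 0.464280 ≈ 0.4643.

d(taxon1,taxon2) = 0.3961, d(taxon1,taxon3) = 0.2222, d(taxon2,taxon3) = 0.4643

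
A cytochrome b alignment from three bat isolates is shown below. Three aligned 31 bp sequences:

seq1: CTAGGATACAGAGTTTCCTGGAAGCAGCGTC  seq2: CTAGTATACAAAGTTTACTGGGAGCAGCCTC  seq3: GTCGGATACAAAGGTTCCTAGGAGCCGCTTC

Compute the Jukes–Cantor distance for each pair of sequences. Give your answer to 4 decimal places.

d(seq1,seq2) = 0.1816, d(seq1,seq3) = 0.3163, d(seq2,seq3) = 0.3163

seq1–seq2: 5/31 sites differ → p ≈ 0.16129, d = −0.75 ln(1 − 0.215053) = 0.181604 ≈ 0.1816.
seq1–seq3: 8/31 sites differ → p ≈ 0.258065, d = −0.75 ln(1 − 0.344087) = 0.316295 ≈ 0.3163.
seq2–seq3: 8/31 sites differ → p ≈ 0.258065, d = −0.75 ln(1 − 0.344087) = 0.316295 ≈ 0.3163.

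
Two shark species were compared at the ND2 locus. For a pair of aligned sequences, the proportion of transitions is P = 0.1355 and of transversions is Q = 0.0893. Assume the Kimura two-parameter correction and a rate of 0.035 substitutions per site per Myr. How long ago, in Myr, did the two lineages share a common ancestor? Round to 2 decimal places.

3.89

Under the Kimura two-parameter model, d = −½ ln(1 − 2P − Q) − ¼ ln(1 − 2Q).
1 − 2P − Q = 0.6397, giving −½ ln(0.6397) = 0.223378.
1 − 2Q = 0.8214, giving −¼ ln(0.8214) = 0.049186.
d = 0.223378 + 0.049186 = 0.272564.
Under a molecular clock d = 2μt, so t = d/(2μ) = 0.272564 / (2 × 0.035) = 3.89 Myr.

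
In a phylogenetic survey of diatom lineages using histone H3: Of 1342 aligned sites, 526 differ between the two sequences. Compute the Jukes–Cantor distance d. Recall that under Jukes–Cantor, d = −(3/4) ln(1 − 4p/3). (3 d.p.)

0.555

p = 526/1342 ≈ 0.391952.
d = −(3/4) ln(1 − 4p/3) = −0.75 ln(1 − 0.522603) = −0.75 ln(0.477397)
  = −0.75 × (-0.739407) = 0.554555 substitutions/site.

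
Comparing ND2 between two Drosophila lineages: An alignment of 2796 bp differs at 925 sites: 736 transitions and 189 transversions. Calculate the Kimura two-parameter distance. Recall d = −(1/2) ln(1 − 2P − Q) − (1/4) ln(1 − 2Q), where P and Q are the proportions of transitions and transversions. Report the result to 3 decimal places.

0.487

P = 736/2796 ≈ 0.263233 and Q = 189/2796 ≈ 0.067597.
Under the Kimura two-parameter model, d = −½ ln(1 − 2P − Q) − ¼ ln(1 − 2Q).
1 − 2P − Q = 0.405937, giving −½ ln(0.405937) = 0.450779.
1 − 2Q = 0.864806, giving −¼ ln(0.864806) = 0.036313.
d = 0.450779 + 0.036313 = 0.487092.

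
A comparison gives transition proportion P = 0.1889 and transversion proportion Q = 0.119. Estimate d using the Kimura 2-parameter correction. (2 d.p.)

0.41

Under the Kimura two-parameter model, d = −½ ln(1 − 2P − Q) − ¼ ln(1 − 2Q).
1 − 2P − Q = 0.5032, giving −½ ln(0.5032) = 0.343384.
1 − 2Q = 0.762, giving −¼ ln(0.762) = 0.067952.
d = 0.343384 + 0.067952 = 0.411336.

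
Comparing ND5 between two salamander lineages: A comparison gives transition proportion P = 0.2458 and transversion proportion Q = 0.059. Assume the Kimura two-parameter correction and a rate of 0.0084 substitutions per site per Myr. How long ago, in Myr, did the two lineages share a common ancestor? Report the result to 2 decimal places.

25.67

Under the Kimura two-parameter model, d = −½ ln(1 − 2P − Q) − ¼ ln(1 − 2Q).
1 − 2P − Q = 0.4494, giving −½ ln(0.4494) = 0.399921.
1 − 2Q = 0.882, giving −¼ ln(0.882) = 0.031391.
d = 0.399921 + 0.031391 = 0.431312.
Under a molecular clock d = 2μt, so t = d/(2μ) = 0.431312 / (2 × 0.0084) = 25.67 Myr.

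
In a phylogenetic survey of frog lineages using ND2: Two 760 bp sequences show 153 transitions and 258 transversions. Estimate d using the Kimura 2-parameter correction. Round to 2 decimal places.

P = 153/760 ≈ 0.201316 and Q = 258/760 ≈ 0.339474.
Under the Kimura two-parameter model, d = −½ ln(1 − 2P − Q) − ¼ ln(1 − 2Q).
1 − 2P − Q = 0.257894, giving −½ ln(0.257894) = 0.677603.
1 − 2Q = 0.321052, giving −¼ ln(0.321052) = 0.284038.
d = 0.677603 + 0.284038 = 0.961641.

0.96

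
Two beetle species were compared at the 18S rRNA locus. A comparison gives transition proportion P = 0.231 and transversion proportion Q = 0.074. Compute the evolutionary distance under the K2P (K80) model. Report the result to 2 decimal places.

0.42

Under the Kimura two-parameter model, d = −½ ln(1 − 2P − Q) − ¼ ln(1 − 2Q).
1 − 2P − Q = 0.464, giving −½ ln(0.464) = 0.383935.
1 − 2Q = 0.852, giving −¼ ln(0.852) = 0.040042.
d = 0.383935 + 0.040042 = 0.423977.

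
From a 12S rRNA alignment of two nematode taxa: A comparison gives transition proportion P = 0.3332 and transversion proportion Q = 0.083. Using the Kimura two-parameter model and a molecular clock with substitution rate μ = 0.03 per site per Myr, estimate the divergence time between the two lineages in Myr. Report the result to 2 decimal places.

Under the Kimura two-parameter model, d = −½ ln(1 − 2P − Q) − ¼ ln(1 − 2Q).
1 − 2P − Q = 0.2506, giving −½ ln(0.2506) = 0.691949.
1 − 2Q = 0.834, giving −¼ ln(0.834) = 0.045380.
d = 0.691949 + 0.045380 = 0.737329.
Under a molecular clock d = 2μt, so t = d/(2μ) = 0.737329 / (2 × 0.03) = 12.29 Myr.

12.29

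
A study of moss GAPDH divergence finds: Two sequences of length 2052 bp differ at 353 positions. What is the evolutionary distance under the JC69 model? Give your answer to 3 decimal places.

0.195

p = 353/2052 ≈ 0.172027.
d = −(3/4) ln(1 − 4p/3) = −0.75 ln(1 − 0.229369) = −0.75 ln(0.770631)
  = −0.75 × (-0.260546) = 0.195410 substitutions/site.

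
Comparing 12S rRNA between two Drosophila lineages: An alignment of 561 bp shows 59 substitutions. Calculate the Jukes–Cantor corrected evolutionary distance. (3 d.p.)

0.113

p = 59/561 ≈ 0.105169.
d = −(3/4) ln(1 − 4p/3) = −0.75 ln(1 − 0.140225) = −0.75 ln(0.859775)
  = −0.75 × (-0.151085) = 0.113314 substitutions/site.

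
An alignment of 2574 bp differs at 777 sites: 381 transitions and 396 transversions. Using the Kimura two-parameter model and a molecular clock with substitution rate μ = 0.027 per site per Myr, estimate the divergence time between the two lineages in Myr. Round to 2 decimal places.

7.24

P = 381/2574 ≈ 0.148019 and Q = 396/2574 ≈ 0.153846.
Under the Kimura two-parameter model, d = −½ ln(1 − 2P − Q) − ¼ ln(1 − 2Q).
1 − 2P − Q = 0.550116, giving −½ ln(0.550116) = 0.298813.
1 − 2Q = 0.692308, giving −¼ ln(0.692308) = 0.091931.
d = 0.298813 + 0.091931 = 0.390744.
Under a molecular clock d = 2μt, so t = d/(2μ) = 0.390744 / (2 × 0.027) = 7.24 Myr.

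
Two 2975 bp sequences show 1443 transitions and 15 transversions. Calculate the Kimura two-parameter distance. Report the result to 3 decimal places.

P = 1443/2975 ≈ 0.485042 and Q = 15/2975 ≈ 0.005042.
Under the Kimura two-parameter model, d = −½ ln(1 − 2P − Q) − ¼ ln(1 − 2Q).
1 − 2P − Q = 0.024874, giving −½ ln(0.024874) = 1.846966.
1 − 2Q = 0.989916, giving −¼ ln(0.989916) = 0.002534.
d = 1.846966 + 0.002534 = 1.849500.

1.850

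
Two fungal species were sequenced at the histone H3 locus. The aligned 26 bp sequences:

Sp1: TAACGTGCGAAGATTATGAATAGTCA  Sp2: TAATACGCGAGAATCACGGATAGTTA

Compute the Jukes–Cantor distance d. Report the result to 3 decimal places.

The sequences differ at 9 of 26 sites (4, 5, 6, 11, 12, 15, 17, 19, 25), so p = 9/26 ≈ 0.346154.
d = −(3/4) ln(1 − 4p/3) = −0.75 ln(1 − 0.461539) = −0.75 ln(0.538461)
  = −0.75 × (-0.619040) = 0.464280 substitutions/site.

0.464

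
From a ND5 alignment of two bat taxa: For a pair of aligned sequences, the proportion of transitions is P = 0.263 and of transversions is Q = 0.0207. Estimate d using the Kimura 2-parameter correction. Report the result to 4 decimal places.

0.4062

Under the Kimura two-parameter model, d = −½ ln(1 − 2P − Q) − ¼ ln(1 − 2Q).
1 − 2P − Q = 0.4533, giving −½ ln(0.4533) = 0.395601.
1 − 2Q = 0.9586, giving −¼ ln(0.9586) = 0.010570.
d = 0.395601 + 0.010570 = 0.406171.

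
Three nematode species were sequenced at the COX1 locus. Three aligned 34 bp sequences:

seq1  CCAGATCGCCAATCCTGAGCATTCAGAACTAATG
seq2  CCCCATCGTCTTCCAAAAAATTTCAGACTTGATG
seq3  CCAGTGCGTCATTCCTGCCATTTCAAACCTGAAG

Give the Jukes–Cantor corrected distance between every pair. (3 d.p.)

d(seq1,seq2) = 0.665, d(seq1,seq3) = 0.477, d(seq2,seq3) = 0.597

seq1–seq2: 15/34 sites differ → p ≈ 0.441176, d = −0.75 ln(1 − 0.588235) = 0.665477 ≈ 0.665.
seq1–seq3: 12/34 sites differ → p ≈ 0.352941, d = −0.75 ln(1 − 0.470588) = 0.476991 ≈ 0.477.
seq2–seq3: 14/34 sites differ → p ≈ 0.411765, d = −0.75 ln(1 − 0.54902) = 0.597249 ≈ 0.597.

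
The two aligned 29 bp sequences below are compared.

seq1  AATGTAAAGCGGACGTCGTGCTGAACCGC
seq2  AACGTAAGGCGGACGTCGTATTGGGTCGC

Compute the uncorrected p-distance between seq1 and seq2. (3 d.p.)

The sequences differ at 7 of 29 positions (sites 3, 8, 20, 21, 24, 25, 26).
p = 7/29 = 0.241379… ≈ 0.241 (to 3 d.p.).

0.241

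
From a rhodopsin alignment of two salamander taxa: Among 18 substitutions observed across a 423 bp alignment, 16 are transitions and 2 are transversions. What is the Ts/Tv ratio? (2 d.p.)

R = 16/2 = 8.00.

8.00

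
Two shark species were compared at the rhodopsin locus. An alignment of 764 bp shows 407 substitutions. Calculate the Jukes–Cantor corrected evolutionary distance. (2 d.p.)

p = 407/764 ≈ 0.532723.
d = −(3/4) ln(1 − 4p/3) = −0.75 ln(1 − 0.710297) = −0.75 ln(0.289703)
  = −0.75 × (-1.238899) = 0.929174 substitutions/site.

0.93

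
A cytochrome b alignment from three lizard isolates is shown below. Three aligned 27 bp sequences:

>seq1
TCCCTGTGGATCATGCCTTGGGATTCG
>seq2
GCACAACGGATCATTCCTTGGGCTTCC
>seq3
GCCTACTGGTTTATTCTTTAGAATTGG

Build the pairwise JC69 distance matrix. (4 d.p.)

seq1–seq2: 8/27 sites differ → p ≈ 0.296296, d = −0.75 ln(1 − 0.395061) = 0.376971 ≈ 0.3770.
seq1–seq3: 11/27 sites differ → p ≈ 0.407407, d = −0.75 ln(1 − 0.543209) = 0.587647 ≈ 0.5876.
seq2–seq3: 12/27 sites differ → p ≈ 0.444444, d = −0.75 ln(1 − 0.592592) = 0.673455 ≈ 0.6735.

d(seq1,seq2) = 0.3770, d(seq1,seq3) = 0.5876, d(seq2,seq3) = 0.6735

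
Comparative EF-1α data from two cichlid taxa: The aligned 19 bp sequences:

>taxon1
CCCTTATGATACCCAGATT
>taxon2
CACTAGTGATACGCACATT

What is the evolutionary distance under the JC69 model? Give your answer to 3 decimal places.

The sequences differ at 5 of 19 sites (2, 5, 6, 13, 16), so p = 5/19 ≈ 0.263158.
d = −(3/4) ln(1 − 4p/3) = −0.75 ln(1 − 0.350877) = −0.75 ln(0.649123)
  = −0.75 × (-0.432133) = 0.324100 substitutions/site.

0.324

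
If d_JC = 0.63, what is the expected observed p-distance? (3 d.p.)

p = (3/4)(1 − e^(−4d/3)) = 0.75 × (1 − e^(-0.84)) = 0.75 × (1 − 0.431711) = 0.426217.

0.426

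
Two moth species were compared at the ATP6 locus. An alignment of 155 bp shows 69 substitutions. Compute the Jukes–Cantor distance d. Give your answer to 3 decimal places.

p = 69/155 ≈ 0.445161.
d = −(3/4) ln(1 − 4p/3) = −0.75 ln(1 − 0.593548) = −0.75 ln(0.406452)
  = −0.75 × (-0.900289) = 0.675217 substitutions/site.

0.675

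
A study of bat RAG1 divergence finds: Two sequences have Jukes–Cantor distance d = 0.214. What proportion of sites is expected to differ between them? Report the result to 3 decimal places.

0.186

p = (3/4)(1 − e^(−4d/3)) = 0.75 × (1 − e^(-0.285333)) = 0.75 × (1 − 0.751764) = 0.186177.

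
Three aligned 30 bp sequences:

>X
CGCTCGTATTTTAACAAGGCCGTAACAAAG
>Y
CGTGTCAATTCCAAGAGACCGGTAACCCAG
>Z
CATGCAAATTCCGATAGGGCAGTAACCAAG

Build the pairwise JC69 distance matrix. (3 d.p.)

d(X,Y) = 0.730, d(X,Z) = 0.572, d(Y,Z) = 0.383

X–Y: 14/30 sites differ → p ≈ 0.466667, d = −0.75 ln(1 − 0.622223) = 0.730088 ≈ 0.730.
X–Z: 12/30 sites differ → p = 0.4, d = −0.75 ln(1 − 0.533333) = 0.571605 ≈ 0.572.
Y–Z: 9/30 sites differ → p = 0.3, d = −0.75 ln(1 − 0.4) = 0.383119 ≈ 0.383.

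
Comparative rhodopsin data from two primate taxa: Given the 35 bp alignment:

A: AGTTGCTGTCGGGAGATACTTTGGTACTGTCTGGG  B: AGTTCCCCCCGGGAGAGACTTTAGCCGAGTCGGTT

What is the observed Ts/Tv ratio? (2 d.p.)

Transitions are A↔G and C↔T; transversions are all other mismatches.
Transitions: 4. Transversions: 9.
R = 4/9 = 0.444444… ≈ 0.44 (to 2 d.p.).

0.44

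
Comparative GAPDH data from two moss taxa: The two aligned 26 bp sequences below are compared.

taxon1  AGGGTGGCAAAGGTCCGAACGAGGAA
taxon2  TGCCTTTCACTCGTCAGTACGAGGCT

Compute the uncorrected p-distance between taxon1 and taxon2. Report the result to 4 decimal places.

The sequences differ at 12 of 26 positions.
p = 12/26 = 0.461538… ≈ 0.4615 (to 4 d.p.).

0.4615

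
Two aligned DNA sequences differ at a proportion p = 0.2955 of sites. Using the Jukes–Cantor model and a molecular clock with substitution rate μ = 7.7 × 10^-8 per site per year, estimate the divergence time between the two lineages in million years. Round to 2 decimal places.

2.44

d = −(3/4) ln(1 − 4p/3) = −0.75 ln(1 − 0.394) = −0.75 ln(0.606)
  = −0.75 × (-0.500875) = 0.375656 substitutions/site.
Under a molecular clock d = 2μt, so t = d/(2μ) = 0.375656 / (2 × 7.7 × 10^-8) = 2.44 million years.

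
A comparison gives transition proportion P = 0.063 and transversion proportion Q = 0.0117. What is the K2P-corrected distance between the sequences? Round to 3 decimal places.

0.080

Under the Kimura two-parameter model, d = −½ ln(1 − 2P − Q) − ¼ ln(1 − 2Q).
1 − 2P − Q = 0.8623, giving −½ ln(0.8623) = 0.074076.
1 − 2Q = 0.9766, giving −¼ ln(0.9766) = 0.005920.
d = 0.074076 + 0.005920 = 0.079996.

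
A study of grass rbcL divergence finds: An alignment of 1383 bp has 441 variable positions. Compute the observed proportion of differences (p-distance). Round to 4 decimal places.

0.3189

p = 441/1383 = 0.318872… ≈ 0.3189 (to 4 d.p.).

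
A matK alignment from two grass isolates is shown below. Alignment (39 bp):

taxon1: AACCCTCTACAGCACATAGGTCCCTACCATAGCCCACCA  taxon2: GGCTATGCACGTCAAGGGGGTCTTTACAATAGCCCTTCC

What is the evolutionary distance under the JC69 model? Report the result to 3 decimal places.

0.717

The sequences differ at 18 of 39 sites, so p = 18/39 ≈ 0.461538.
d = −(3/4) ln(1 − 4p/3) = −0.75 ln(1 − 0.615384) = −0.75 ln(0.384616)
  = −0.75 × (-0.955510) = 0.716633 substitutions/site.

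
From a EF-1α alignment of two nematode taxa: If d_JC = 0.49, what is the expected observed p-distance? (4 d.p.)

p = (3/4)(1 − e^(−4d/3)) = 0.75 × (1 − e^(-0.653333)) = 0.75 × (1 − 0.520309) = 0.359768.

0.3598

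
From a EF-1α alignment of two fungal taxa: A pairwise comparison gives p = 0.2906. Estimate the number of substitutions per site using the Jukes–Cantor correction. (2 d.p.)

0.37

d = −(3/4) ln(1 − 4p/3) = −0.75 ln(1 − 0.387467) = −0.75 ln(0.612533)
  = −0.75 × (-0.490152) = 0.367614 substitutions/site.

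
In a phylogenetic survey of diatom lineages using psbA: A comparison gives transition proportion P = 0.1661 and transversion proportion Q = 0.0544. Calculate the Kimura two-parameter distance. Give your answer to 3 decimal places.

0.273

Under the Kimura two-parameter model, d = −½ ln(1 − 2P − Q) − ¼ ln(1 − 2Q).
1 − 2P − Q = 0.6134, giving −½ ln(0.6134) = 0.244369.
1 − 2Q = 0.8912, giving −¼ ln(0.8912) = 0.028797.
d = 0.244369 + 0.028797 = 0.273166.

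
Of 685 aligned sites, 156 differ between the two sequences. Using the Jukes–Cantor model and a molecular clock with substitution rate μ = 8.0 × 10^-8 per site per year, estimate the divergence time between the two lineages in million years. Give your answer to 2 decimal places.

1.70

p = 156/685 ≈ 0.227737.
d = −(3/4) ln(1 − 4p/3) = −0.75 ln(1 − 0.303649) = −0.75 ln(0.696351)
  = −0.75 × (-0.361901) = 0.271426 substitutions/site.
Under a molecular clock d = 2μt, so t = d/(2μ) = 0.271426 / (2 × 8.0 × 10^-8) = 1.70 million years.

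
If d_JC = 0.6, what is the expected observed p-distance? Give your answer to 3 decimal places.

p = (3/4)(1 − e^(−4d/3)) = 0.75 × (1 − e^(-0.8)) = 0.75 × (1 − 0.449329) = 0.413003.

0.413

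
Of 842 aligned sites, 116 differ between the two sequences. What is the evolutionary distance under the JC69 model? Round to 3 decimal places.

0.152

p = 116/842 ≈ 0.137767.
d = −(3/4) ln(1 − 4p/3) = −0.75 ln(1 − 0.183689) = −0.75 ln(0.816311)
  = −0.75 × (-0.202960) = 0.152220 substitutions/site.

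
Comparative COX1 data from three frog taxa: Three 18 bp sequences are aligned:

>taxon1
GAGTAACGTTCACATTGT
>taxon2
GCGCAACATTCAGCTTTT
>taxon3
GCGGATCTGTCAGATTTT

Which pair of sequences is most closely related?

taxon2 and taxon3

taxon1–taxon2: 6/18 differ, p = 0.333, d = 0.441.
taxon1–taxon3: 7/18 differ, p = 0.389, d = 0.548.
taxon2–taxon3: 5/18 differ, p = 0.278, d = 0.347.
The smallest distance is between taxon2 and taxon3.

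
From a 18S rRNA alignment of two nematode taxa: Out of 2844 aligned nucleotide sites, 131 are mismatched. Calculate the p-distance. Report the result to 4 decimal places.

p = 131/2844 = 0.046061… ≈ 0.0461 (to 4 d.p.).

0.0461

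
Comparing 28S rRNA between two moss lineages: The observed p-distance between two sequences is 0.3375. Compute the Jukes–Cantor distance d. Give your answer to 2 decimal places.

d = −(3/4) ln(1 − 4p/3) = −0.75 ln(1 − 0.45) = −0.75 ln(0.55)
  = −0.75 × (-0.597837) = 0.448378 substitutions/site.

0.45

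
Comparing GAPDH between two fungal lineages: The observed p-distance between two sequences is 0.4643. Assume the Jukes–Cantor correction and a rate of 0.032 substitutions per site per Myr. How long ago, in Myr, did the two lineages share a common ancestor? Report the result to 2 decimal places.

11.31

d = −(3/4) ln(1 − 4p/3) = −0.75 ln(1 − 0.619067) = −0.75 ln(0.380933)
  = −0.75 × (-0.965132) = 0.723849 substitutions/site.
Under a molecular clock d = 2μt, so t = d/(2μ) = 0.723849 / (2 × 0.032) = 11.31 Myr.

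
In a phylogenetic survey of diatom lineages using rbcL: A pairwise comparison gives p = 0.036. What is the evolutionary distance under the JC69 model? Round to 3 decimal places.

0.037

d = −(3/4) ln(1 − 4p/3) = −0.75 ln(1 − 0.048) = −0.75 ln(0.952)
  = −0.75 × (-0.049190) = 0.036893 substitutions/site.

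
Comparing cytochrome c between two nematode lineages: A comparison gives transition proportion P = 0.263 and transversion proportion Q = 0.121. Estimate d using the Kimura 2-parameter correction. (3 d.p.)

0.590

Under the Kimura two-parameter model, d = −½ ln(1 − 2P − Q) − ¼ ln(1 − 2Q).
1 − 2P − Q = 0.353, giving −½ ln(0.353) = 0.520644.
1 − 2Q = 0.758, giving −¼ ln(0.758) = 0.069268.
d = 0.520644 + 0.069268 = 0.589912.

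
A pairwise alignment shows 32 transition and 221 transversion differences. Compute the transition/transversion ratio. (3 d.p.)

R = 32/221 = 0.144796… ≈ 0.145 (to 3 d.p.).

0.145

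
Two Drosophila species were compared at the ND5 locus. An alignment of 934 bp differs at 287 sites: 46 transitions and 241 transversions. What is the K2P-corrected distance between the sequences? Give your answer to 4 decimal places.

0.4019

P = 46/934 ≈ 0.049251 and Q = 241/934 ≈ 0.25803.
Under the Kimura two-parameter model, d = −½ ln(1 − 2P − Q) − ¼ ln(1 − 2Q).
1 − 2P − Q = 0.643468, giving −½ ln(0.643468) = 0.220441.
1 − 2Q = 0.48394, giving −¼ ln(0.48394) = 0.181449.
d = 0.220441 + 0.181449 = 0.401890.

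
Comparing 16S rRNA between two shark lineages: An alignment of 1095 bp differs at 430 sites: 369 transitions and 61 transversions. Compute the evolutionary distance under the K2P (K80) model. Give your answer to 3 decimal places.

P = 369/1095 ≈ 0.336986 and Q = 61/1095 ≈ 0.055708.
Under the Kimura two-parameter model, d = −½ ln(1 − 2P − Q) − ¼ ln(1 − 2Q).
1 − 2P − Q = 0.27032, giving −½ ln(0.27032) = 0.654074.
1 − 2Q = 0.888584, giving −¼ ln(0.888584) = 0.029532.
d = 0.654074 + 0.029532 = 0.683606.

0.684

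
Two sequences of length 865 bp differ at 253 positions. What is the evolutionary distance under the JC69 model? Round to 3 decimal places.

p = 253/865 ≈ 0.292486.
d = −(3/4) ln(1 − 4p/3) = −0.75 ln(1 − 0.389981) = −0.75 ln(0.610019)
  = −0.75 × (-0.494265) = 0.370699 substitutions/site.

0.371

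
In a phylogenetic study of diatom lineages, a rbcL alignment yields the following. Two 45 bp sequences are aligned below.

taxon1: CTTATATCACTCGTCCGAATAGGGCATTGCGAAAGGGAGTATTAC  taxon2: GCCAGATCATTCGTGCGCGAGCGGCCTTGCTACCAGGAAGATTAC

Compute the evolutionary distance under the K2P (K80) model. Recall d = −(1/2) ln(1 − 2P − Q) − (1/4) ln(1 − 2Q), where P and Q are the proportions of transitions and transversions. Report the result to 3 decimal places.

0.573

Of 45 sites, 7 differences are transitions and 11 are transversions, so P = 7/45 ≈ 0.155556 and Q = 11/45 ≈ 0.244444.
Under the Kimura two-parameter model, d = −½ ln(1 − 2P − Q) − ¼ ln(1 − 2Q).
1 − 2P − Q = 0.444444, giving −½ ln(0.444444) = 0.405466.
1 − 2Q = 0.511112, giving −¼ ln(0.511112) = 0.167792.
d = 0.405466 + 0.167792 = 0.573258.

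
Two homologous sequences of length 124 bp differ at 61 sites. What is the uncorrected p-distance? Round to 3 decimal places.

p = 61/124 = 0.491935… ≈ 0.492 (to 3 d.p.).

0.492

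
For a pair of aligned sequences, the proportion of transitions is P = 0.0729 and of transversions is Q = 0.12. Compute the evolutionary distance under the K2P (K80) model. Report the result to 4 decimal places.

Under the Kimura two-parameter model, d = −½ ln(1 − 2P − Q) − ¼ ln(1 − 2Q).
1 − 2P − Q = 0.7342, giving −½ ln(0.7342) = 0.154487.
1 − 2Q = 0.76, giving −¼ ln(0.76) = 0.068609.
d = 0.154487 + 0.068609 = 0.223096.

0.2231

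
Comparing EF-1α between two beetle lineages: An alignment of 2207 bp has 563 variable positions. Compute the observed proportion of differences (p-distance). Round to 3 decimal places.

0.255

p = 563/2207 = 0.255097… ≈ 0.255 (to 3 d.p.).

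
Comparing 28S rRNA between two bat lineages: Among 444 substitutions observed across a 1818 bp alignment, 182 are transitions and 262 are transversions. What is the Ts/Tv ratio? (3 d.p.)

R = 182/262 = 0.694656… ≈ 0.695 (to 3 d.p.).

0.695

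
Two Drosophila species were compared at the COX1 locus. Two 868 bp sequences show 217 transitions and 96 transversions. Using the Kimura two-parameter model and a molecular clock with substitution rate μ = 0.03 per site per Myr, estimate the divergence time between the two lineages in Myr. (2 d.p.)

P = 217/868 = 0.25 and Q = 96/868 ≈ 0.110599.
Under the Kimura two-parameter model, d = −½ ln(1 − 2P − Q) − ¼ ln(1 − 2Q).
1 − 2P − Q = 0.389401, giving −½ ln(0.389401) = 0.471573.
1 − 2Q = 0.778802, giving −¼ ln(0.778802) = 0.062500.
d = 0.471573 + 0.062500 = 0.534073.
Under a molecular clock d = 2μt, so t = d/(2μ) = 0.534073 / (2 × 0.03) = 8.90 Myr.

8.90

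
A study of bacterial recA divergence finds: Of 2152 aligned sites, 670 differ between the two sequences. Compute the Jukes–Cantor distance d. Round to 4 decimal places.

p = 670/2152 ≈ 0.311338.
d = −(3/4) ln(1 − 4p/3) = −0.75 ln(1 − 0.415117) = −0.75 ln(0.584883)
  = −0.75 × (-0.536343) = 0.402257 substitutions/site.

0.4023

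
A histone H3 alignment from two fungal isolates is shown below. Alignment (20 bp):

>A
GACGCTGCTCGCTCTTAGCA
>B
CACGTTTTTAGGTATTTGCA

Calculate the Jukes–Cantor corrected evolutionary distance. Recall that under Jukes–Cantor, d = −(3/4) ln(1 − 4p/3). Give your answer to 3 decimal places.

The sequences differ at 8 of 20 sites (1, 5, 7, 8, 10, 12, 14, 17), so p = 8/20 = 0.4.
d = −(3/4) ln(1 − 4p/3) = −0.75 ln(1 − 0.533333) = −0.75 ln(0.466667)
  = −0.75 × (-0.762139) = 0.571604 substitutions/site.

0.572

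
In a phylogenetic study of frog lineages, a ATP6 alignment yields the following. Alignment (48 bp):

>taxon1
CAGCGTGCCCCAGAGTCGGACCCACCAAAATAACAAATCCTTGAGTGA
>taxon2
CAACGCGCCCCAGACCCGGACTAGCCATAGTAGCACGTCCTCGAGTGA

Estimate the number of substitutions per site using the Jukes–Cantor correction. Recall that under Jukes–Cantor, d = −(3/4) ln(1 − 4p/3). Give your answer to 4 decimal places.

The sequences differ at 13 of 48 sites, so p = 13/48 ≈ 0.270833.
d = −(3/4) ln(1 − 4p/3) = −0.75 ln(1 − 0.361111) = −0.75 ln(0.638889)
  = −0.75 × (-0.448025) = 0.336019 substitutions/site.

0.3360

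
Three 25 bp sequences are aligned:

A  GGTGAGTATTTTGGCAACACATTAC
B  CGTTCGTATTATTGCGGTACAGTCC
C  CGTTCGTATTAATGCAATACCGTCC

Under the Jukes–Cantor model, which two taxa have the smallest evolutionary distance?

A–B: 10/25 differ, p = 0.400, d = 0.572.
A–C: 10/25 differ, p = 0.400, d = 0.572.
B–C: 4/25 differ, p = 0.160, d = 0.180.
The smallest distance is between B and C.

B and C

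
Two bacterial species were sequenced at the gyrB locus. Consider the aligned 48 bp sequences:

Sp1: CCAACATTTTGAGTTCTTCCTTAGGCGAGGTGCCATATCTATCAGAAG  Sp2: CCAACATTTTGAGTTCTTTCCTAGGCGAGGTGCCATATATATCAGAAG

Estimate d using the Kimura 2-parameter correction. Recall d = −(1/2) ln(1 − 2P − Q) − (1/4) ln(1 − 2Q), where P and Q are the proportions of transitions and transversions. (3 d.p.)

Of 48 sites, 2 differences are transitions and 1 are transversions, so P = 2/48 ≈ 0.041667 and Q = 1/48 ≈ 0.020833.
Under the Kimura two-parameter model, d = −½ ln(1 − 2P − Q) − ¼ ln(1 − 2Q).
1 − 2P − Q = 0.895833, giving −½ ln(0.895833) = 0.055001.
1 − 2Q = 0.958334, giving −¼ ln(0.958334) = 0.010640.
d = 0.055001 + 0.010640 = 0.065641.

0.066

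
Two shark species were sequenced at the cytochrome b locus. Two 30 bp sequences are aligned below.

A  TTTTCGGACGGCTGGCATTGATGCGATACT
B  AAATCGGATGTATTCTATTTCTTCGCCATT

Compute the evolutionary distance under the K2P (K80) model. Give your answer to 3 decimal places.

0.832

Of 30 sites, 4 differences are transitions and 11 are transversions, so P = 4/30 ≈ 0.133333 and Q = 11/30 ≈ 0.366667.
Under the Kimura two-parameter model, d = −½ ln(1 − 2P − Q) − ¼ ln(1 − 2Q).
1 − 2P − Q = 0.366667, giving −½ ln(0.366667) = 0.501651.
1 − 2Q = 0.266666, giving −¼ ln(0.266666) = 0.330440.
d = 0.501651 + 0.330440 = 0.832091.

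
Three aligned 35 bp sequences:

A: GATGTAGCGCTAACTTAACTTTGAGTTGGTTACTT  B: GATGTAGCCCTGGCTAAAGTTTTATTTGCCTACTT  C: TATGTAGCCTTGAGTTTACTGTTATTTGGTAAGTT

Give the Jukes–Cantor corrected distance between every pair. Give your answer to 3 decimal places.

d(A,B) = 0.315, d(A,C) = 0.407, d(B,C) = 0.458

A–B: 9/35 sites differ → p ≈ 0.257143, d = −0.75 ln(1 − 0.342857) = 0.314890 ≈ 0.315.
A–C: 11/35 sites differ → p ≈ 0.314286, d = −0.75 ln(1 − 0.419048) = 0.407315 ≈ 0.407.
B–C: 12/35 sites differ → p ≈ 0.342857, d = −0.75 ln(1 − 0.457143) = 0.458182 ≈ 0.458.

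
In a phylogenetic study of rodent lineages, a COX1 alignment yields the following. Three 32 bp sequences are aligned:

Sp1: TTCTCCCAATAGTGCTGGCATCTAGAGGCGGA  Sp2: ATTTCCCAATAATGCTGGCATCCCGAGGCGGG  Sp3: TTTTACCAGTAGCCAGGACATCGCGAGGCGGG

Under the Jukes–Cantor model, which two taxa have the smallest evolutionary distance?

Sp1–Sp2: 6/32 differ, p = 0.188, d = 0.216.
Sp1–Sp3: 11/32 differ, p = 0.344, d = 0.460.
Sp2–Sp3: 10/32 differ, p = 0.313, d = 0.404.
The smallest distance is between Sp1 and Sp2.

Sp1 and Sp2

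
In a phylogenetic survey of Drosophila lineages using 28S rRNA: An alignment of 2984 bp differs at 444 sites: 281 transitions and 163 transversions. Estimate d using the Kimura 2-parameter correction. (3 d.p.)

P = 281/2984 ≈ 0.094169 and Q = 163/2984 ≈ 0.054625.
Under the Kimura two-parameter model, d = −½ ln(1 − 2P − Q) − ¼ ln(1 − 2Q).
1 − 2P − Q = 0.757037, giving −½ ln(0.757037) = 0.139172.
1 − 2Q = 0.89075, giving −¼ ln(0.89075) = 0.028923.
d = 0.139172 + 0.028923 = 0.168095.

0.168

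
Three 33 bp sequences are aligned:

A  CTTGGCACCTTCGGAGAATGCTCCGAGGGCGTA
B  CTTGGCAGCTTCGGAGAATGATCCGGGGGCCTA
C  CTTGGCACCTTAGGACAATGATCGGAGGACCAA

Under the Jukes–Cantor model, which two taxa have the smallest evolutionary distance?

A–B: 4/33 differ, p = 0.121, d = 0.132.
A–C: 7/33 differ, p = 0.212, d = 0.249.
B–C: 7/33 differ, p = 0.212, d = 0.249.
The smallest distance is between A and B.

A and B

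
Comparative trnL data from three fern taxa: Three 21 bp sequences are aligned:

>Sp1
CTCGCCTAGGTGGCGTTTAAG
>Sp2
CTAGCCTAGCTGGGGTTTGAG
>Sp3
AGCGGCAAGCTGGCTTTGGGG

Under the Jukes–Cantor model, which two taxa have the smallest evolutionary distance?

Sp1–Sp2: 4/21 differ, p = 0.190, d = 0.220.
Sp1–Sp3: 9/21 differ, p = 0.429, d = 0.635.
Sp2–Sp3: 9/21 differ, p = 0.429, d = 0.635.
The smallest distance is between Sp1 and Sp2.

Sp1 and Sp2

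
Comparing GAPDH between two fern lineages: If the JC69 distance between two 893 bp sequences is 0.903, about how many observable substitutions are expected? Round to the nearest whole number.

Invert JC69: p = (3/4)(1 − e^(−4d/3)) = 0.75 × (1 − e^(-1.204)) = 0.75 × (1 − 0.299992) = 0.525006.
Expected differing sites = pL ≈ 0.525006 × 893 = 468.830358 ≈ 469.

469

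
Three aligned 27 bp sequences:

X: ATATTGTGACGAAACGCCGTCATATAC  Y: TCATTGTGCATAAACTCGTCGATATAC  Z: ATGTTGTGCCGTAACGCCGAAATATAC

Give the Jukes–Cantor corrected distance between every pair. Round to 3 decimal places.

X–Y: 10/27 sites differ → p ≈ 0.37037, d = −0.75 ln(1 − 0.493827) = 0.510658 ≈ 0.511.
X–Z: 5/27 sites differ → p ≈ 0.185185, d = −0.75 ln(1 − 0.246913) = 0.212681 ≈ 0.213.
Y–Z: 11/27 sites differ → p ≈ 0.407407, d = −0.75 ln(1 − 0.543209) = 0.587647 ≈ 0.588.

d(X,Y) = 0.511, d(X,Z) = 0.213, d(Y,Z) = 0.588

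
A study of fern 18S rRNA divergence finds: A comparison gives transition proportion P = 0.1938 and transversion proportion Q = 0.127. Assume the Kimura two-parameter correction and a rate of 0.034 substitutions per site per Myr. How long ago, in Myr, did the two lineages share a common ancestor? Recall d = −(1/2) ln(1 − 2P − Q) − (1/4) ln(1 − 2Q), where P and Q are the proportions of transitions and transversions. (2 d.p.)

6.39

Under the Kimura two-parameter model, d = −½ ln(1 − 2P − Q) − ¼ ln(1 − 2Q).
1 − 2P − Q = 0.4854, giving −½ ln(0.4854) = 0.361391.
1 − 2Q = 0.746, giving −¼ ln(0.746) = 0.073257.
d = 0.361391 + 0.073257 = 0.434648.
Under a molecular clock d = 2μt, so t = d/(2μ) = 0.434648 / (2 × 0.034) = 6.39 Myr.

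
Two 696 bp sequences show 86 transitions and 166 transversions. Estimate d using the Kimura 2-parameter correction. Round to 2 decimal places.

P = 86/696 ≈ 0.123563 and Q = 166/696 ≈ 0.238506.
Under the Kimura two-parameter model, d = −½ ln(1 − 2P − Q) − ¼ ln(1 − 2Q).
1 − 2P − Q = 0.514368, giving −½ ln(0.514368) = 0.332408.
1 − 2Q = 0.522988, giving −¼ ln(0.522988) = 0.162049.
d = 0.332408 + 0.162049 = 0.494457.

0.49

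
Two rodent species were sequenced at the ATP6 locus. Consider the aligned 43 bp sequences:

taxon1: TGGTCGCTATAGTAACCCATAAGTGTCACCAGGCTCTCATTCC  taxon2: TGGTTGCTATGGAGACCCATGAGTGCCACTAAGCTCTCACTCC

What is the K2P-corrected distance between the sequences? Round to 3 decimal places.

Of 43 sites, 8 differences are transitions and 1 are transversions, so P = 8/43 ≈ 0.186047 and Q = 1/43 ≈ 0.023256.
Under the Kimura two-parameter model, d = −½ ln(1 − 2P − Q) − ¼ ln(1 − 2Q).
1 − 2P − Q = 0.60465, giving −½ ln(0.60465) = 0.251553.
1 − 2Q = 0.953488, giving −¼ ln(0.953488) = 0.011907.
d = 0.251553 + 0.011907 = 0.263460.

0.263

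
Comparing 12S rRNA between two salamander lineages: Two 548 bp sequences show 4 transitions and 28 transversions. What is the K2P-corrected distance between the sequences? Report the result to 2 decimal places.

0.06

P = 4/548 ≈ 0.007299 and Q = 28/548 ≈ 0.051095.
Under the Kimura two-parameter model, d = −½ ln(1 − 2P − Q) − ¼ ln(1 − 2Q).
1 − 2P − Q = 0.934307, giving −½ ln(0.934307) = 0.033975.
1 − 2Q = 0.89781, giving −¼ ln(0.89781) = 0.026949.
d = 0.033975 + 0.026949 = 0.060924.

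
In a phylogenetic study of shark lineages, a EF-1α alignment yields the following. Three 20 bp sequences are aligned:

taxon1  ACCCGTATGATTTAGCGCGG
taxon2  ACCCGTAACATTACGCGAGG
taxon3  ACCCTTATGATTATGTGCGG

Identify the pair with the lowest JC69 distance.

taxon1 and taxon3

taxon1–taxon2: 5/20 differ, p = 0.250, d = 0.304.
taxon1–taxon3: 4/20 differ, p = 0.200, d = 0.233.
taxon2–taxon3: 6/20 differ, p = 0.300, d = 0.383.
The smallest distance is between taxon1 and taxon3.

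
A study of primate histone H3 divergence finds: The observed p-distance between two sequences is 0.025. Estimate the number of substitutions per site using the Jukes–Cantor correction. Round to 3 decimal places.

d = −(3/4) ln(1 − 4p/3) = −0.75 ln(1 − 0.033333) = −0.75 ln(0.966667)
  = −0.75 × (-0.033901) = 0.025426 substitutions/site.

0.025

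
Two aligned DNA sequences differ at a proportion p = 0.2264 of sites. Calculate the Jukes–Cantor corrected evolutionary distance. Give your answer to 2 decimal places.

0.27

d = −(3/4) ln(1 − 4p/3) = −0.75 ln(1 − 0.301867) = −0.75 ln(0.698133)
  = −0.75 × (-0.359346) = 0.269510 substitutions/site.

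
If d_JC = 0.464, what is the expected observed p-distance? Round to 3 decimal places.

0.346

p = (3/4)(1 − e^(−4d/3)) = 0.75 × (1 − e^(-0.618667)) = 0.75 × (1 − 0.538662) = 0.346004.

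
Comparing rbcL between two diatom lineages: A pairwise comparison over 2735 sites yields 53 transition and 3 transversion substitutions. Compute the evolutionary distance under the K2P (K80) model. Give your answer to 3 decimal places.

0.021

P = 53/2735 ≈ 0.019378 and Q = 3/2735 ≈ 0.001097.
Under the Kimura two-parameter model, d = −½ ln(1 − 2P − Q) − ¼ ln(1 − 2Q).
1 − 2P − Q = 0.960147, giving −½ ln(0.960147) = 0.020334.
1 − 2Q = 0.997806, giving −¼ ln(0.997806) = 0.000549.
d = 0.020334 + 0.000549 = 0.020883.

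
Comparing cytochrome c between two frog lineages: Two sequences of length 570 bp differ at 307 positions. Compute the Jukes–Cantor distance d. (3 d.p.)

p = 307/570 ≈ 0.538596.
d = −(3/4) ln(1 − 4p/3) = −0.75 ln(1 − 0.718128) = −0.75 ln(0.281872)
  = −0.75 × (-1.266302) = 0.949727 substitutions/site.

0.950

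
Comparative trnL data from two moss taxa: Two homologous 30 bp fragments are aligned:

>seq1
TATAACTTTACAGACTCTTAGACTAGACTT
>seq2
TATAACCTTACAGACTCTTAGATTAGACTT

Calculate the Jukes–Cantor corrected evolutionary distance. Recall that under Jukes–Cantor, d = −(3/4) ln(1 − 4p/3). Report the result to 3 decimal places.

The sequences differ at 2 of 30 sites (7, 23), so p = 2/30 ≈ 0.066667.
d = −(3/4) ln(1 − 4p/3) = −0.75 ln(1 − 0.088889) = −0.75 ln(0.911111)
  = −0.75 × (-0.093091) = 0.069818 substitutions/site.

0.070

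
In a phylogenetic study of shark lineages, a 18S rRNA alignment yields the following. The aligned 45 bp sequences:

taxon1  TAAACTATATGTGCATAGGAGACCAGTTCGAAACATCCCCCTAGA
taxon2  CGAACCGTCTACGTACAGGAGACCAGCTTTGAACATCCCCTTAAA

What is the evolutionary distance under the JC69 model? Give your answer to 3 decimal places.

The sequences differ at 15 of 45 sites, so p = 15/45 ≈ 0.333333.
d = −(3/4) ln(1 − 4p/3) = −0.75 ln(1 − 0.444444) = −0.75 ln(0.555556)
  = −0.75 × (-0.587786) = 0.440840 substitutions/site.

0.441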